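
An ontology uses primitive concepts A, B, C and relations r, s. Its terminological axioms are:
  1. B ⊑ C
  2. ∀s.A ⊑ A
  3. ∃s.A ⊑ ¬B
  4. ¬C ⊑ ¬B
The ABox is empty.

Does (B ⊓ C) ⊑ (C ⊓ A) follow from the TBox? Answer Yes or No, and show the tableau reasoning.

1. (B ⊓ C) ⊑ (C ⊓ A)  ⇔  ((B ⊓ C) ⊓ (¬C ⊔ ¬A)) unsat w.r.t. T
   open: L(x₀) ⊇ {B, C, ¬A, ∀s.¬A, ∃s.¬A} (+ ∃-successors)
2. Hence (B ⊓ C) ⊑ (C ⊓ A): not entailed.

No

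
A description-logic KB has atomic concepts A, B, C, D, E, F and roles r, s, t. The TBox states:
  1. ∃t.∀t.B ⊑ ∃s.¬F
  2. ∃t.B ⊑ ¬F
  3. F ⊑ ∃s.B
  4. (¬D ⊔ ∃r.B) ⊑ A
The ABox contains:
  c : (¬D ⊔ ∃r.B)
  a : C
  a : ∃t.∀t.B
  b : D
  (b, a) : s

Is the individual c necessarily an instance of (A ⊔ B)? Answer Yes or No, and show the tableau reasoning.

Yes

1. c : (A ⊔ B)?  L(c) = {(¬D ⊔ ∃r.B)} ∪ {(¬A ⊓ ¬B)}
   clash {A, ¬A} at c — c ∈ (A ⊔ B)
2. Hence c : (A ⊔ B): entailed.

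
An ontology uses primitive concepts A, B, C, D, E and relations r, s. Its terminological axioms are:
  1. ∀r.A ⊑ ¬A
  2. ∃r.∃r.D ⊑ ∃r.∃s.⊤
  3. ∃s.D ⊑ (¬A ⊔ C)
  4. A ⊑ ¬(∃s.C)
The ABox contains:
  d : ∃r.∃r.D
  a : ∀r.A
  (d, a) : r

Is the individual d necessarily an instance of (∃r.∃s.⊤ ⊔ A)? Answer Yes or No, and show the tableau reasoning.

1. d : (∃r.∃s.⊤ ⊔ A)?  L(d) = {∃r.∃r.D} ∪ {(∀r.∀s.⊥ ⊓ ¬A)}
   clash ⊥ at an ∃-successor — d ∈ (∃r.∃s.⊤ ⊔ A)
2. Hence d : (∃r.∃s.⊤ ⊔ A): entailed.

Yes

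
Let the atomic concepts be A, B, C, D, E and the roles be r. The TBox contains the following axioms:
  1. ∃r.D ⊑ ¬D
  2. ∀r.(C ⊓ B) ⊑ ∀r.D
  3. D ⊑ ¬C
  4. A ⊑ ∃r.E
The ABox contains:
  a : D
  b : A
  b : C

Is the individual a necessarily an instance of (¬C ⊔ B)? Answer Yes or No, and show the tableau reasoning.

1. a : (¬C ⊔ B)?  L(a) = {D} ∪ {(C ⊓ ¬B)}
   clash {C, ¬C} at a — a ∈ (¬C ⊔ B)
2. Hence a : (¬C ⊔ B): entailed.

Yes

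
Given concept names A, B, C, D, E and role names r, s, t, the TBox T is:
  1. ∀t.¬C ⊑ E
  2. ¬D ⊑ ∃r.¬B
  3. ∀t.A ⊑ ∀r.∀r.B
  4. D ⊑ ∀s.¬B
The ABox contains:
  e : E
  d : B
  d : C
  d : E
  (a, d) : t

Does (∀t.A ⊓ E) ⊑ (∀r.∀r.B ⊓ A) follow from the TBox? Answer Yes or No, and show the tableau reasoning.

No

1. (∀t.A ⊓ E) ⊑ (∀r.∀r.B ⊓ A)  ⇔  ((∀t.A ⊓ E) ⊓ (∃r.∃r.¬B ⊔ ¬A)) unsat w.r.t. T
   apply at x₀: ∀t.A⊑∀r.∀r.B
   open: L(x₀) ⊇ {D, E, ¬A, ∀r.∀r.B, ∀s.¬B, …}
2. Hence (∀t.A ⊓ E) ⊑ (∀r.∀r.B ⊓ A): not entailed.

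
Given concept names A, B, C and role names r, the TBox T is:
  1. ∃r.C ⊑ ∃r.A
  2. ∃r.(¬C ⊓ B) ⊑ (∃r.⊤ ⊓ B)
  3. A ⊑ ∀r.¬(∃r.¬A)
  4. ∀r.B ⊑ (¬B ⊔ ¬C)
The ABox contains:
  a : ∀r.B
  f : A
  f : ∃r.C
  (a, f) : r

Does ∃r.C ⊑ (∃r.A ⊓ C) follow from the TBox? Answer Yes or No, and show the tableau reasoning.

No

1. ∃r.C ⊑ (∃r.A ⊓ C)  ⇔  (∃r.C ⊓ (∀r.¬A ⊔ ¬C)) unsat w.r.t. T
   apply at x₀: ∃r.C⊑∃r.A
   open: L(x₀) ⊇ {¬A, ¬C, ∀r.(C ⊔ ¬B), ∃r.A, ∃r.C, …} (+ ∃-successors)
2. Hence ∃r.C ⊑ (∃r.A ⊓ C): not entailed.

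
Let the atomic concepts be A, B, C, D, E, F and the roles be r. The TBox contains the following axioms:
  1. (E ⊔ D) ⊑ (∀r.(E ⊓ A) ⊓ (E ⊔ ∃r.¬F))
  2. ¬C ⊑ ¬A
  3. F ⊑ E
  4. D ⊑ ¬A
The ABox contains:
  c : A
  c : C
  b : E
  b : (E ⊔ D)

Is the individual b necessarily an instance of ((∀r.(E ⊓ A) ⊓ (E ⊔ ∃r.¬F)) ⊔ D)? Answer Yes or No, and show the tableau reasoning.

Yes

1. b : ((∀r.(E ⊓ A) ⊓ (E ⊔ ∃r.¬F)) ⊔ D)?  L(b) = {E, (E ⊔ D)} ∪ {((∃r.(¬E ⊔ ¬A) ⊔ (¬E ⊓ ∀r.F)) ⊓ ¬D)}
   clash {E, ¬E} at b — b ∈ ((∀r.(E ⊓ A) ⊓ (E ⊔ ∃r.¬F)) ⊔ D)
2. Hence b : ((∀r.(E ⊓ A) ⊓ (E ⊔ ∃r.¬F)) ⊔ D): entailed.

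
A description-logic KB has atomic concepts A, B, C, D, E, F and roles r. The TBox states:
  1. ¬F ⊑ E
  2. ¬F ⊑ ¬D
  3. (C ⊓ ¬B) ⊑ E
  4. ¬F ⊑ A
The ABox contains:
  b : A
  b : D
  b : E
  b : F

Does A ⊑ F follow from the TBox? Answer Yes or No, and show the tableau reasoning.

No

1. A ⊑ F  ⇔  (A ⊓ ¬F) unsat w.r.t. T
   apply at x₀: ¬F⊑E; ¬F⊑¬D
   open: L(x₀) ⊇ {A, E, ¬D, ¬F}
2. Hence A ⊑ F: not entailed.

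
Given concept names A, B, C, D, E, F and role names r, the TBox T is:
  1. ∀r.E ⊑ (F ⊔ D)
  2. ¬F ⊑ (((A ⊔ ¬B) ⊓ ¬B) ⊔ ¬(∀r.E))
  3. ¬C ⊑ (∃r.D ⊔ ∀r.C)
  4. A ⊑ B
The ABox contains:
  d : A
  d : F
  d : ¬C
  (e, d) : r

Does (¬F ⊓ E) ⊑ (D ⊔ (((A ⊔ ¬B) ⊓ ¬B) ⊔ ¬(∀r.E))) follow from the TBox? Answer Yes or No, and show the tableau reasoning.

1. (¬F ⊓ E) ⊑ (D ⊔ (((A ⊔ ¬B) ⊓ ¬B) ⊔ ¬(∀r.E)))  ⇔  ((¬F ⊓ E) ⊓ (¬D ⊓ (((¬A ⊓ B) ⊔ B) ⊓ ∀r.E))) unsat w.r.t. T
   all branches close; clash {D, ¬D} at x₀
2. Hence (¬F ⊓ E) ⊑ (D ⊔ (((A ⊔ ¬B) ⊓ ¬B) ⊔ ¬(∀r.E))): entailed.

Yes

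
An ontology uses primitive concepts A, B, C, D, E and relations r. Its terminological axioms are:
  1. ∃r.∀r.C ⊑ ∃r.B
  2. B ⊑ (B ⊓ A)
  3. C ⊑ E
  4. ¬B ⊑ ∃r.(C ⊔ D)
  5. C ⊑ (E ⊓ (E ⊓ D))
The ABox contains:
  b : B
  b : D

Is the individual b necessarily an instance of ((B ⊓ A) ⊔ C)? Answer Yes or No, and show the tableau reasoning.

1. b : ((B ⊓ A) ⊔ C)?  L(b) = {B, D} ∪ {((¬B ⊔ ¬A) ⊓ ¬C)}
   clash {A, ¬A} at b — b ∈ ((B ⊓ A) ⊔ C)
2. Hence b : ((B ⊓ A) ⊔ C): entailed.

Yes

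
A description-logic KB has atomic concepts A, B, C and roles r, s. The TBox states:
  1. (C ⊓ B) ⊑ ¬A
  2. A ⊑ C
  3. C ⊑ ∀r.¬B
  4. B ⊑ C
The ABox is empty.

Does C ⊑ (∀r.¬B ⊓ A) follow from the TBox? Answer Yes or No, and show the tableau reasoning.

No

1. C ⊑ (∀r.¬B ⊓ A)  ⇔  (C ⊓ (∃r.B ⊔ ¬A)) unsat w.r.t. T
   apply at x₀: C⊑∀r.¬B
   open: L(x₀) ⊇ {C, ¬A, ∀r.¬B}
2. Hence C ⊑ (∀r.¬B ⊓ A): not entailed.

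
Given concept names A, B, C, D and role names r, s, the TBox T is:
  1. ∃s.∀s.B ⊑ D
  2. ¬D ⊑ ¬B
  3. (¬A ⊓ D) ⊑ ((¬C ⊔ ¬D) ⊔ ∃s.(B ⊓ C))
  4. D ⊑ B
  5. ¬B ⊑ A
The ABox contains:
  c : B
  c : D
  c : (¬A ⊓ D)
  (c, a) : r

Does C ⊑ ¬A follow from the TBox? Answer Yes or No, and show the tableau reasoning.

1. C ⊑ ¬A  ⇔  (C ⊓ A) unsat w.r.t. T
   open: L(x₀) ⊇ {A, B, C, D}
2. Hence C ⊑ ¬A: not entailed.

No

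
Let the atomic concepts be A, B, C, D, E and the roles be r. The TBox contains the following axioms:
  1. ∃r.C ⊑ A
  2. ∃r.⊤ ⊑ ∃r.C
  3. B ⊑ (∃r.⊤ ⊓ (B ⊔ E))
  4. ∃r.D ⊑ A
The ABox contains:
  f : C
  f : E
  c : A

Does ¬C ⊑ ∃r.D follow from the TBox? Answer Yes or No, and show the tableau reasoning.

No

1. ¬C ⊑ ∃r.D  ⇔  (¬C ⊓ ∀r.¬D) unsat w.r.t. T
   open: L(x₀) ⊇ {¬B, ¬C, ∀r.¬C, ∀r.¬D, ∀r.⊥}
2. Hence ¬C ⊑ ∃r.D: not entailed.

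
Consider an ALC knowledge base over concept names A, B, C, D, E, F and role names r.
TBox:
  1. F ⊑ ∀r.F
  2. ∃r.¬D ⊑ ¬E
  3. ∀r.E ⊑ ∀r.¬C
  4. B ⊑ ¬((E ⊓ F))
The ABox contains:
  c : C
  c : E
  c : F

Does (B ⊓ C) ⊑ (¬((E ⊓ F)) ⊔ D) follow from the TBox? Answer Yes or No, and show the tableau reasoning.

1. (B ⊓ C) ⊑ (¬((E ⊓ F)) ⊔ D)  ⇔  ((B ⊓ C) ⊓ ((E ⊓ F) ⊓ ¬D)) unsat w.r.t. T
   all branches close; clash {E, ¬E} at x₀
2. Hence (B ⊓ C) ⊑ (¬((E ⊓ F)) ⊔ D): entailed.

Yes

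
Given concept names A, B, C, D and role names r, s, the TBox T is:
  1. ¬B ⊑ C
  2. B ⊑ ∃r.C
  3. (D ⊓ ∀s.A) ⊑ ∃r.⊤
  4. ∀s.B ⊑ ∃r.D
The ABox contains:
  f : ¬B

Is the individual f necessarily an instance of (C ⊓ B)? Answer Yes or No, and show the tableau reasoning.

No

1. f : (C ⊓ B)?  L(f) = {¬B} ∪ {(¬C ⊔ ¬B)}
   apply at f: ¬B⊑C
   open: L(f) ⊇ {C, ¬B, ¬D, ∃s.¬B} (+ ∃-successors) — f ∉ (C ⊓ B) possible
2. Hence f : (C ⊓ B): not entailed.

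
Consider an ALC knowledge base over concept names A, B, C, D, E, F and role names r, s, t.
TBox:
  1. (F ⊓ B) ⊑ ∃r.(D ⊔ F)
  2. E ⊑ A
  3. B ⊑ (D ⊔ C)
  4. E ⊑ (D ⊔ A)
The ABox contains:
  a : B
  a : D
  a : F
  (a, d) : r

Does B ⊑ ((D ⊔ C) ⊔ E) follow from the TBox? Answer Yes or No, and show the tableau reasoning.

Yes

1. B ⊑ ((D ⊔ C) ⊔ E)  ⇔  (B ⊓ ((¬D ⊓ ¬C) ⊓ ¬E)) unsat w.r.t. T
   all branches close; clash {C, ¬C} at x₀
2. Hence B ⊑ ((D ⊔ C) ⊔ E): entailed.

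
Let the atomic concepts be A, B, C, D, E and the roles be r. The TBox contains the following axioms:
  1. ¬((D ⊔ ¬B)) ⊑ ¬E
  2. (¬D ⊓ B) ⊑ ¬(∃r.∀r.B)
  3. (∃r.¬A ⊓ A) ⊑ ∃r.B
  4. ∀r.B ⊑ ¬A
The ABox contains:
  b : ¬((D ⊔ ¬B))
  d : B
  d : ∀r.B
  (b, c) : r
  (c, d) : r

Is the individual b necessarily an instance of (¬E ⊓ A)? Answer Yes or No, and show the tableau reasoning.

No

1. b : (¬E ⊓ A)?  L(b) = {¬((D ⊔ ¬B))} ∪ {(E ⊔ ¬A)}
   apply at b: ¬((D ⊔ ¬B))⊑¬E; (¬D ⊓ B)⊑¬(∃r.∀r.B)
   open: L(b) ⊇ {B, ¬A, ¬D, ¬E, ∀r.∃r.¬B} — b ∉ (¬E ⊓ A) possible
2. Hence b : (¬E ⊓ A): not entailed.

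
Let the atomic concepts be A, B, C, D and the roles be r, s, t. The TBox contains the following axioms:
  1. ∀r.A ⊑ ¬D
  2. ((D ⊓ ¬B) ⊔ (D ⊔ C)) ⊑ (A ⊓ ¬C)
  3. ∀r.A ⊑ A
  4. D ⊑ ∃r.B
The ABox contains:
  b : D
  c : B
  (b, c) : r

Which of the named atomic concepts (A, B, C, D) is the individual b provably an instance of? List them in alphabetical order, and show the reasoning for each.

1. b : A?  L(b) = {D} ∪ {¬A}
   clash {A, ¬A} at b — b ∈ A
2. b : B?  L(b) = {D} ∪ {¬B}
   apply at b: D⊑∃r.B
   open: L(b) ⊇ {A, D, ¬B, ¬C, ∃r.B, …} (+ ∃-successors) — b ∉ B possible
3. b : C?  L(b) = {D} ∪ {¬C}
   apply at b: D⊑∃r.B
   open: L(b) ⊇ {A, D, ¬C, ∃r.B, ∃r.¬A} (+ ∃-successors) — b ∉ C possible
4. b : D?  L(b) = {D} ∪ {¬D}
   clash {D, ¬D} at b — b ∈ D
5. Entailed for b: {A, D}

{A, D}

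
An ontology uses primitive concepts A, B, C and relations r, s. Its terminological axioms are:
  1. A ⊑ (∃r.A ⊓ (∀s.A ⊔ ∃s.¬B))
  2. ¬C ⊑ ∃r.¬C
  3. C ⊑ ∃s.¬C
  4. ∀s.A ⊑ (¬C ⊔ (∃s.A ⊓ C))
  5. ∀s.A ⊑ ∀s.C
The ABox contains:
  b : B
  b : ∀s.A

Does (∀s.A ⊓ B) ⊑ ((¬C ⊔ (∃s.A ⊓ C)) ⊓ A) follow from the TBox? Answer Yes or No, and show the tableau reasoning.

1. (∀s.A ⊓ B) ⊑ ((¬C ⊔ (∃s.A ⊓ C)) ⊓ A)  ⇔  ((∀s.A ⊓ B) ⊓ ((C ⊓ (∀s.¬A ⊔ ¬C)) ⊔ ¬A)) unsat w.r.t. T
   apply at x₀: ∀s.A⊑(¬C ⊔ (∃s.A ⊓ C)); ∀s.A⊑∀s.C
   open: L(x₀) ⊇ {B, ¬A, ¬C, ∀s.A, ∀s.C, …} (+ ∃-successors)
2. Hence (∀s.A ⊓ B) ⊑ ((¬C ⊔ (∃s.A ⊓ C)) ⊓ A): not entailed.

No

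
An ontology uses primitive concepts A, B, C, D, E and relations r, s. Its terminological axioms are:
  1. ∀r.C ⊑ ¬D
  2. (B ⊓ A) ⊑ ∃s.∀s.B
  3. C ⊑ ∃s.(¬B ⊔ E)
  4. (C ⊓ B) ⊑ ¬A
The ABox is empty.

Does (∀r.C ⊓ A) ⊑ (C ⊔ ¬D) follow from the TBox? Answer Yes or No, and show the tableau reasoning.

Yes

1. (∀r.C ⊓ A) ⊑ (C ⊔ ¬D)  ⇔  ((∀r.C ⊓ A) ⊓ (¬C ⊓ D)) unsat w.r.t. T
   all branches close; clash {A, ¬A} at x₀
2. Hence (∀r.C ⊓ A) ⊑ (C ⊔ ¬D): entailed.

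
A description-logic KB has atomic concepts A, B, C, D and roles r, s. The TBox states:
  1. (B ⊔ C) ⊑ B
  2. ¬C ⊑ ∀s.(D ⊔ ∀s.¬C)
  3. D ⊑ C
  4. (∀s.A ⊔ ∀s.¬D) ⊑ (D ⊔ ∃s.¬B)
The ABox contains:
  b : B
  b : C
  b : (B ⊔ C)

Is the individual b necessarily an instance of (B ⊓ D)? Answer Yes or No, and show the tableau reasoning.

No

1. b : (B ⊓ D)?  L(b) = {B, C, (B ⊔ C)} ∪ {(¬B ⊔ ¬D)}
   open: L(b) ⊇ {B, C, ¬D, ∃s.D, ∃s.¬A} (+ ∃-successors) — b ∉ (B ⊓ D) possible
2. Hence b : (B ⊓ D): not entailed.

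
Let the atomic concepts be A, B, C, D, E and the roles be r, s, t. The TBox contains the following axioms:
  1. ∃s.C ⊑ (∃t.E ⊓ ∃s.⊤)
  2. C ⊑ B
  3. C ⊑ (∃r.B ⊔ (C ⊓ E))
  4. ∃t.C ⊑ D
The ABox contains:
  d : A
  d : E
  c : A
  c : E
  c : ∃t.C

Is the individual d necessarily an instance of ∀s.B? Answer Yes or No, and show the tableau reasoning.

No

1. d : ∀s.B?  L(d) = {A, E} ∪ {∃s.¬B}
   open: L(d) ⊇ {A, E, ¬C, ∀s.¬C, ∀t.¬C, …} (+ ∃-successors) — d ∉ ∀s.B possible
2. Hence d : ∀s.B: not entailed.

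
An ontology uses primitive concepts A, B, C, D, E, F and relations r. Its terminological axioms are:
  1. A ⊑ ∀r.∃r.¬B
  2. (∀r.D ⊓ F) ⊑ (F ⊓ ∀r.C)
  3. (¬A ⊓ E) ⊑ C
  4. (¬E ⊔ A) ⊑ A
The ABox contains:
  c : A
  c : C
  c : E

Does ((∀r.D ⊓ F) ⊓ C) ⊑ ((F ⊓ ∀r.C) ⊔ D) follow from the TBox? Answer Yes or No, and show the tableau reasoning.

Yes

1. ((∀r.D ⊓ F) ⊓ C) ⊑ ((F ⊓ ∀r.C) ⊔ D)  ⇔  (((∀r.D ⊓ F) ⊓ C) ⊓ ((¬F ⊔ ∃r.¬C) ⊓ ¬D)) unsat w.r.t. T
   all branches close; clash {C, ¬C} at an ∃-successor
2. Hence ((∀r.D ⊓ F) ⊓ C) ⊑ ((F ⊓ ∀r.C) ⊔ D): entailed.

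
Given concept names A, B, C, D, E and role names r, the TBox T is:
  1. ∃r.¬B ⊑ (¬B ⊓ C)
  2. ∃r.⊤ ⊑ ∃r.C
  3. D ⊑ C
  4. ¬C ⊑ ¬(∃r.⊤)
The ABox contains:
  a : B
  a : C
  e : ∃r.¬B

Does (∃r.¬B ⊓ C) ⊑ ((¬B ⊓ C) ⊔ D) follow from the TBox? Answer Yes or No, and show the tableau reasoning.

1. (∃r.¬B ⊓ C) ⊑ ((¬B ⊓ C) ⊔ D)  ⇔  ((∃r.¬B ⊓ C) ⊓ ((B ⊔ ¬C) ⊓ ¬D)) unsat w.r.t. T
   all branches close; clash {C, ¬C} at x₀
2. Hence (∃r.¬B ⊓ C) ⊑ ((¬B ⊓ C) ⊔ D): entailed.

Yes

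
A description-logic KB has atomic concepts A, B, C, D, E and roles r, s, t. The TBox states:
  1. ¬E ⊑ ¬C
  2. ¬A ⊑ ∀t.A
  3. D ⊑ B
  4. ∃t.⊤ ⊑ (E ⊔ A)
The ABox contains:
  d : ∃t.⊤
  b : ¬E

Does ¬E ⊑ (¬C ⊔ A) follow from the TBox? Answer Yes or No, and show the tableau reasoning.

1. ¬E ⊑ (¬C ⊔ A)  ⇔  (¬E ⊓ (C ⊓ ¬A)) unsat w.r.t. T
   all branches close; clash {C, ¬C} at x₀
2. Hence ¬E ⊑ (¬C ⊔ A): entailed.

Yes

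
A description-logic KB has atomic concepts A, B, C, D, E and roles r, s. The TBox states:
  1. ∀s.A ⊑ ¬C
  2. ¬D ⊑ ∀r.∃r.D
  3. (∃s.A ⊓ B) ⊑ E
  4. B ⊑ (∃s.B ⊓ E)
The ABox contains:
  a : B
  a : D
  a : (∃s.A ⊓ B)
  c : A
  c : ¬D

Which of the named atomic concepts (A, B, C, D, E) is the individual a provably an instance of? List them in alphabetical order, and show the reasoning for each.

1. a : A?  L(a) = {B, D, (∃s.A ⊓ B)} ∪ {¬A}
   apply at a: (∃s.A ⊓ B)⊑E; B⊑(∃s.B ⊓ E)
   open: L(a) ⊇ {B, D, E, ¬A, ∃s.A, …} (+ ∃-successors) — a ∉ A possible
2. a : B?  L(a) = {B, D, (∃s.A ⊓ B)} ∪ {¬B}
   clash {B, ¬B} at a — a ∈ B
3. a : C?  L(a) = {B, D, (∃s.A ⊓ B)} ∪ {¬C}
   apply at a: (∃s.A ⊓ B)⊑E; B⊑(∃s.B ⊓ E)
   open: L(a) ⊇ {B, D, E, ¬C, ∃s.A, …} (+ ∃-successors) — a ∉ C possible
4. a : D?  L(a) = {B, D, (∃s.A ⊓ B)} ∪ {¬D}
   clash {D, ¬D} at a — a ∈ D
5. a : E?  L(a) = {B, D, (∃s.A ⊓ B)} ∪ {¬E}
   clash {E, ¬E} at a — a ∈ E
6. Entailed for a: {B, D, E}

{B, D, E}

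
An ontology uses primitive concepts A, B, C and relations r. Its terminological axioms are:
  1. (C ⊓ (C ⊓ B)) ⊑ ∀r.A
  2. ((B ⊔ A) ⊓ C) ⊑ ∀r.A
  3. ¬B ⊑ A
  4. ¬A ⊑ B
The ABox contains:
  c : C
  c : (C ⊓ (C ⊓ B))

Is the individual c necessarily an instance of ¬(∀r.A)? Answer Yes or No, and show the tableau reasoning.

No

1. c : ¬(∀r.A)?  L(c) = {C, (C ⊓ (C ⊓ B))} ∪ {∀r.A}
   open: L(c) ⊇ {B, C, ∀r.A} — c ∉ ¬(∀r.A) possible
2. Hence c : ¬(∀r.A): not entailed.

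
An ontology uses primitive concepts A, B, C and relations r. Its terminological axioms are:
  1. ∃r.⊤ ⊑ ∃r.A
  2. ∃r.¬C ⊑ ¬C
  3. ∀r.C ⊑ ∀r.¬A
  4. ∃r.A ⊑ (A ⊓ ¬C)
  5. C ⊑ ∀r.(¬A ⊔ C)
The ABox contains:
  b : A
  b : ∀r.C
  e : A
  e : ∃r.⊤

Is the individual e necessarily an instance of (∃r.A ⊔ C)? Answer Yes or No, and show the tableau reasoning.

1. e : (∃r.A ⊔ C)?  L(e) = {A, ∃r.⊤} ∪ {(∀r.¬A ⊓ ¬C)}
   clash {A, ¬A} at an ∃-successor — e ∈ (∃r.A ⊔ C)
2. Hence e : (∃r.A ⊔ C): entailed.

Yes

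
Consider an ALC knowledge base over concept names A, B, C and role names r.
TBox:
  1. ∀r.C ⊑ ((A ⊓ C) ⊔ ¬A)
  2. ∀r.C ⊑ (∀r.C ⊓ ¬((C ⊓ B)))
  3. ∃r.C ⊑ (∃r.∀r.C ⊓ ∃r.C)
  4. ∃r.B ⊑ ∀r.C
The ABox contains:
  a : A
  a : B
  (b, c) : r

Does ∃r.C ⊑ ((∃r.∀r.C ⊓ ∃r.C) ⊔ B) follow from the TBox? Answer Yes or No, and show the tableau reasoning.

1. ∃r.C ⊑ ((∃r.∀r.C ⊓ ∃r.C) ⊔ B)  ⇔  (∃r.C ⊓ ((∀r.∃r.¬C ⊔ ∀r.¬C) ⊓ ¬B)) unsat w.r.t. T
   all branches close; clash {C, ¬C} at an ∃-successor
2. Hence ∃r.C ⊑ ((∃r.∀r.C ⊓ ∃r.C) ⊔ B): entailed.

Yes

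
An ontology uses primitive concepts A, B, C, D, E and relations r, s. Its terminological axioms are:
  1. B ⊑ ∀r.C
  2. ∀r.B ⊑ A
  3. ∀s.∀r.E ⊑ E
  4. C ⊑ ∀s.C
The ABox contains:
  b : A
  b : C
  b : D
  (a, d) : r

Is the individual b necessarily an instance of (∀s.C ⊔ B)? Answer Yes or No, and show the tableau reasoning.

Yes

1. b : (∀s.C ⊔ B)?  L(b) = {A, C, D} ∪ {(∃s.¬C ⊓ ¬B)}
   clash {C, ¬C} at an ∃-successor — b ∈ (∀s.C ⊔ B)
2. Hence b : (∀s.C ⊔ B): entailed.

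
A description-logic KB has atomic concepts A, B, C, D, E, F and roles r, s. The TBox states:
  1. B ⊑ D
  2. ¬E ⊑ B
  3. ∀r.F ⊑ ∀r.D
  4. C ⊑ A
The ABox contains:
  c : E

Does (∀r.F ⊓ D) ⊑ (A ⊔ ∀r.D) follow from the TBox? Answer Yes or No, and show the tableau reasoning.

Yes

1. (∀r.F ⊓ D) ⊑ (A ⊔ ∀r.D)  ⇔  ((∀r.F ⊓ D) ⊓ (¬A ⊓ ∃r.¬D)) unsat w.r.t. T
   all branches close; clash {A, ¬A} at x₀
2. Hence (∀r.F ⊓ D) ⊑ (A ⊔ ∀r.D): entailed.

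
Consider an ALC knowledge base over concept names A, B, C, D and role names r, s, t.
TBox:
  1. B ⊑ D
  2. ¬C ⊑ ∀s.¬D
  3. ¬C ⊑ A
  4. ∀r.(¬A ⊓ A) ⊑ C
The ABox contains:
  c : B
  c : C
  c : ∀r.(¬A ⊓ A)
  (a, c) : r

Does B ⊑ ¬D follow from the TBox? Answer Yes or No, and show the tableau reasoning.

No

1. B ⊑ ¬D  ⇔  (B ⊓ D) unsat w.r.t. T
   open: L(x₀) ⊇ {B, C, D}
2. Hence B ⊑ ¬D: not entailed.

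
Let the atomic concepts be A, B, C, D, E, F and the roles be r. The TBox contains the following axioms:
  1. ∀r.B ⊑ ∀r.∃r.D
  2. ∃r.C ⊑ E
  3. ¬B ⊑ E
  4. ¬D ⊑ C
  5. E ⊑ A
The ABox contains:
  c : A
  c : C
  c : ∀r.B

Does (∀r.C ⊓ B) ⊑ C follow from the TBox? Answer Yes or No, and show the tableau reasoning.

1. (∀r.C ⊓ B) ⊑ C  ⇔  ((∀r.C ⊓ B) ⊓ ¬C) unsat w.r.t. T
   open: L(x₀) ⊇ {B, D, ¬C, ¬E, ∀r.C, …}
2. Hence (∀r.C ⊓ B) ⊑ C: not entailed.

No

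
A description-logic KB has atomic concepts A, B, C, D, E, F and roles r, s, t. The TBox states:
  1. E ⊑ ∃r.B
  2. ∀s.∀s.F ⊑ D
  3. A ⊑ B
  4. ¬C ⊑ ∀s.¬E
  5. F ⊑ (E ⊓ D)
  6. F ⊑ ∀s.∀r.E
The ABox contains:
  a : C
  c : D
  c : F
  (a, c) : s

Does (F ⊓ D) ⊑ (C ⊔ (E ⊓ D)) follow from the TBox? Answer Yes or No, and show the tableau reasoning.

1. (F ⊓ D) ⊑ (C ⊔ (E ⊓ D))  ⇔  ((F ⊓ D) ⊓ (¬C ⊓ (¬E ⊔ ¬D))) unsat w.r.t. T
   all branches close; clash {D, ¬D} at x₀
2. Hence (F ⊓ D) ⊑ (C ⊔ (E ⊓ D)): entailed.

Yes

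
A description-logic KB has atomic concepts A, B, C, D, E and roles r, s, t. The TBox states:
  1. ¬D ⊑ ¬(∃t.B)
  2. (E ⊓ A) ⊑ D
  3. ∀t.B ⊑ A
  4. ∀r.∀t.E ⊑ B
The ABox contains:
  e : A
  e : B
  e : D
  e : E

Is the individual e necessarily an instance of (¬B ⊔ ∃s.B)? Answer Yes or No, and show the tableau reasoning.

No

1. e : (¬B ⊔ ∃s.B)?  L(e) = {A, B, D, E} ∪ {(B ⊓ ∀s.¬B)}
   open: L(e) ⊇ {A, B, D, E, ∀s.¬B} — e ∉ (¬B ⊔ ∃s.B) possible
2. Hence e : (¬B ⊔ ∃s.B): not entailed.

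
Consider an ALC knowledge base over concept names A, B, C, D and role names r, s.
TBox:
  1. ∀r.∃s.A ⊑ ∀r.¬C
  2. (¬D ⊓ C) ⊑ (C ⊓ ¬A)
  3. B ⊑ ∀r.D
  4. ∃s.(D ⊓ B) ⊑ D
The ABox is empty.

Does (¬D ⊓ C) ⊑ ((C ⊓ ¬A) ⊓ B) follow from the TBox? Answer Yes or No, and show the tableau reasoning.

1. (¬D ⊓ C) ⊑ ((C ⊓ ¬A) ⊓ B)  ⇔  ((¬D ⊓ C) ⊓ ((¬C ⊔ A) ⊔ ¬B)) unsat w.r.t. T
   apply at x₀: (¬D ⊓ C)⊑(C ⊓ ¬A)
   open: L(x₀) ⊇ {C, ¬A, ¬B, ¬D, ∀s.(¬D ⊔ ¬B), …} (+ ∃-successors)
2. Hence (¬D ⊓ C) ⊑ ((C ⊓ ¬A) ⊓ B): not entailed.

No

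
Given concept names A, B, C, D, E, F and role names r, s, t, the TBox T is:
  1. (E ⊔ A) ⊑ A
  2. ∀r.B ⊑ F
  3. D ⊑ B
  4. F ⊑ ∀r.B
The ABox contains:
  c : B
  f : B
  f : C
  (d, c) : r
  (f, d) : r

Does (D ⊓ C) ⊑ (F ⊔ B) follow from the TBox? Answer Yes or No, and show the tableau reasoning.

1. (D ⊓ C) ⊑ (F ⊔ B)  ⇔  ((D ⊓ C) ⊓ (¬F ⊓ ¬B)) unsat w.r.t. T
   all branches close; clash {B, ¬B} at x₀
2. Hence (D ⊓ C) ⊑ (F ⊔ B): entailed.

Yes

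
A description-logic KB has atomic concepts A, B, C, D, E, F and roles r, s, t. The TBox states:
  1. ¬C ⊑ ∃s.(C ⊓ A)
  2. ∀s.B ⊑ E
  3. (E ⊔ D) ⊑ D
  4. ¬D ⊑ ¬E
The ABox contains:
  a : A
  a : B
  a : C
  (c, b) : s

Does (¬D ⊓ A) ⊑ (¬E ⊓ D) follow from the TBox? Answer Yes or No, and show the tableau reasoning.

No

1. (¬D ⊓ A) ⊑ (¬E ⊓ D)  ⇔  ((¬D ⊓ A) ⊓ (E ⊔ ¬D)) unsat w.r.t. T
   apply at x₀: ¬D⊑¬E
   open: L(x₀) ⊇ {A, C, ¬D, ¬E, ∃s.¬B} (+ ∃-successors)
2. Hence (¬D ⊓ A) ⊑ (¬E ⊓ D): not entailed.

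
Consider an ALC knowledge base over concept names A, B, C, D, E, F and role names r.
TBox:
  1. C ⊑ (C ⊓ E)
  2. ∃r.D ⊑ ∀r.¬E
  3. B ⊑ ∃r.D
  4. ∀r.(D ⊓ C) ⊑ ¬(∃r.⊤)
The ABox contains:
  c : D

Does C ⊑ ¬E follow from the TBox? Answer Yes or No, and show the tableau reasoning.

1. C ⊑ ¬E  ⇔  (C ⊓ E) unsat w.r.t. T
   open: L(x₀) ⊇ {C, E, ¬B, ∀r.¬D, ∃r.(¬D ⊔ ¬C)} (+ ∃-successors)
2. Hence C ⊑ ¬E: not entailed.

No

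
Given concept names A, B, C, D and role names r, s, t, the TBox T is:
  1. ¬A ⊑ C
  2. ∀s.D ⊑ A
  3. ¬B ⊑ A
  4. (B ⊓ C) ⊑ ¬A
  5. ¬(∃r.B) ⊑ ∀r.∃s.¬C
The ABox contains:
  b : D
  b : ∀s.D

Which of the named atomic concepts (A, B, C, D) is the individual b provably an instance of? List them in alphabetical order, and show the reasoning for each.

1. b : A?  L(b) = {D, ∀s.D} ∪ {¬A}
   clash {A, ¬A} at b — b ∈ A
2. b : B?  L(b) = {D, ∀s.D} ∪ {¬B}
   apply at b: ∀s.D⊑A; ¬B⊑A
   open: L(b) ⊇ {A, D, ¬B, ∀s.D, ∃r.B} (+ ∃-successors) — b ∉ B possible
3. b : C?  L(b) = {D, ∀s.D} ∪ {¬C}
   apply at b: ∀s.D⊑A
   open: L(b) ⊇ {A, D, ¬C, ∀s.D, ∃r.B} (+ ∃-successors) — b ∉ C possible
4. b : D?  L(b) = {D, ∀s.D} ∪ {¬D}
   clash {D, ¬D} at b — b ∈ D
5. Entailed for b: {A, D}

{A, D}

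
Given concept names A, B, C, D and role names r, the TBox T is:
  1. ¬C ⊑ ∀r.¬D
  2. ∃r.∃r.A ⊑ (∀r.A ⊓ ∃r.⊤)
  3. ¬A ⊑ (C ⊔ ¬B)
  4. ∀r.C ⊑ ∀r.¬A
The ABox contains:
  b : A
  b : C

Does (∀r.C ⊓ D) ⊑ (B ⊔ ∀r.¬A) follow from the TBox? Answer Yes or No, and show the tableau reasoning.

1. (∀r.C ⊓ D) ⊑ (B ⊔ ∀r.¬A)  ⇔  ((∀r.C ⊓ D) ⊓ (¬B ⊓ ∃r.A)) unsat w.r.t. T
   all branches close; clash {A, ¬A} at an ∃-successor
2. Hence (∀r.C ⊓ D) ⊑ (B ⊔ ∀r.¬A): entailed.

Yes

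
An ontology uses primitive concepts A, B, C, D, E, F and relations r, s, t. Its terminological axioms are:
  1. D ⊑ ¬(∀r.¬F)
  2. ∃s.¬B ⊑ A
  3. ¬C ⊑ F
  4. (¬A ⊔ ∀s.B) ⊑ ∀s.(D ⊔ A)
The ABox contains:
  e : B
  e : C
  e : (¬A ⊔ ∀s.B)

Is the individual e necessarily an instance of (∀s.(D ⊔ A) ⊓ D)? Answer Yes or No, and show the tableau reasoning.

1. e : (∀s.(D ⊔ A) ⊓ D)?  L(e) = {B, C, (¬A ⊔ ∀s.B)} ∪ {(∃s.(¬D ⊓ ¬A) ⊔ ¬D)}
   apply at e: (¬A ⊔ ∀s.B)⊑∀s.(D ⊔ A)
   open: L(e) ⊇ {B, C, ¬A, ¬D, ∀s.(D ⊔ A), …} — e ∉ (∀s.(D ⊔ A) ⊓ D) possible
2. Hence e : (∀s.(D ⊔ A) ⊓ D): not entailed.

No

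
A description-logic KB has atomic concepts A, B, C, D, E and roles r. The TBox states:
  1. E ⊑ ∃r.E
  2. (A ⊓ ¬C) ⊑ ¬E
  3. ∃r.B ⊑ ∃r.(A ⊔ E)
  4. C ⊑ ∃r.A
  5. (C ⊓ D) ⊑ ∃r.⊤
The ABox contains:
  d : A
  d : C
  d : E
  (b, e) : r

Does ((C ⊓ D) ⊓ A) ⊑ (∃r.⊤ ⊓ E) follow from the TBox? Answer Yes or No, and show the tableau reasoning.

1. ((C ⊓ D) ⊓ A) ⊑ (∃r.⊤ ⊓ E)  ⇔  (((C ⊓ D) ⊓ A) ⊓ (∀r.⊥ ⊔ ¬E)) unsat w.r.t. T
   apply at x₀: C⊑∃r.A; (C ⊓ D)⊑∃r.⊤
   open: L(x₀) ⊇ {A, C, D, ¬E, ∀r.¬B, …} (+ ∃-successors)
2. Hence ((C ⊓ D) ⊓ A) ⊑ (∃r.⊤ ⊓ E): not entailed.

No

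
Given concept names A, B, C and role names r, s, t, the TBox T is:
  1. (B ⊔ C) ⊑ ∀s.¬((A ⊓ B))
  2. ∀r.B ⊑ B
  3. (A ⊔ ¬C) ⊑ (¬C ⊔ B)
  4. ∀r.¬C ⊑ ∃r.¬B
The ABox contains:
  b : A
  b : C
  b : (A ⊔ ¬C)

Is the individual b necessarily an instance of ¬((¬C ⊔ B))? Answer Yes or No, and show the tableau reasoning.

No

1. b : ¬((¬C ⊔ B))?  L(b) = {A, C, (A ⊔ ¬C)} ∪ {(¬C ⊔ B)}
   open: L(b) ⊇ {A, B, C, ∀s.(¬A ⊔ ¬B), ∃r.C} (+ ∃-successors) — b ∉ ¬((¬C ⊔ B)) possible
2. Hence b : ¬((¬C ⊔ B)): not entailed.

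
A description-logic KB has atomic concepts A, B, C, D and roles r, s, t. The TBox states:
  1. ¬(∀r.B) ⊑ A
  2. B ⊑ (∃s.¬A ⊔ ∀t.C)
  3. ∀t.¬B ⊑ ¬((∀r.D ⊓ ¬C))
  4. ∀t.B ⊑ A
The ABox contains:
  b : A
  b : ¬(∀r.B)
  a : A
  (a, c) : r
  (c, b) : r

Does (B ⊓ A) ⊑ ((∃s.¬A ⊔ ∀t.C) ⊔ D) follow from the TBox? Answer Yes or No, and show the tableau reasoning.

1. (B ⊓ A) ⊑ ((∃s.¬A ⊔ ∀t.C) ⊔ D)  ⇔  ((B ⊓ A) ⊓ ((∀s.A ⊓ ∃t.¬C) ⊓ ¬D)) unsat w.r.t. T
   all branches close; clash {C, ¬C} at an ∃-successor
2. Hence (B ⊓ A) ⊑ ((∃s.¬A ⊔ ∀t.C) ⊔ D): entailed.

Yes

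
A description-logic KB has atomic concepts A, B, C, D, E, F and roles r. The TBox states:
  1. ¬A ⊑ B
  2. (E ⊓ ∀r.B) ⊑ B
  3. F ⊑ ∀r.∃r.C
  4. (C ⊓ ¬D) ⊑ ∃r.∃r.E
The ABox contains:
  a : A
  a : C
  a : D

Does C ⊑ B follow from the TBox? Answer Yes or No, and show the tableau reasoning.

1. C ⊑ B  ⇔  (C ⊓ ¬B) unsat w.r.t. T
   open: L(x₀) ⊇ {A, C, D, ¬B, ¬E, …}
2. Hence C ⊑ B: not entailed.

No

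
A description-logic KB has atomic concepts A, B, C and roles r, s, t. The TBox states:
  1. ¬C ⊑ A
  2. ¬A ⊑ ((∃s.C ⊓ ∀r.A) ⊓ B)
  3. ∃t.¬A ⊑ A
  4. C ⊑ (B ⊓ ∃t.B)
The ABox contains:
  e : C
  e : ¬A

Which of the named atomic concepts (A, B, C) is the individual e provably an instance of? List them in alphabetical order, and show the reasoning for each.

1. e : A?  L(e) = {C, ¬A} ∪ {¬A}
   apply at e: ¬A⊑((∃s.C ⊓ ∀r.A) ⊓ B); C⊑(B ⊓ ∃t.B)
   open: L(e) ⊇ {B, C, ¬A, ∀r.A, ∀t.A, …} (+ ∃-successors) — e ∉ A possible
2. e : B?  L(e) = {C, ¬A} ∪ {¬B}
   clash {A, ¬A} at e — e ∈ B
3. e : C?  L(e) = {C, ¬A} ∪ {¬C}
   clash {C, ¬C} at e — e ∈ C
4. Entailed for e: {B, C}

{B, C}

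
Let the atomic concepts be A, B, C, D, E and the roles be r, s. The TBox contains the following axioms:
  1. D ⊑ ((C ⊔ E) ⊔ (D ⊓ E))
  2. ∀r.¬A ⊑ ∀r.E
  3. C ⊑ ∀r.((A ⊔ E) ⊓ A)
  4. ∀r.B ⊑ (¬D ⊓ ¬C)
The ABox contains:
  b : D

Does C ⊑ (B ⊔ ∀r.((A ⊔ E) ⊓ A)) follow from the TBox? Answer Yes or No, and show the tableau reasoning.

Yes

1. C ⊑ (B ⊔ ∀r.((A ⊔ E) ⊓ A))  ⇔  (C ⊓ (¬B ⊓ ∃r.((¬A ⊓ ¬E) ⊔ ¬A))) unsat w.r.t. T
   all branches close; clash {C, ¬C} at x₀
2. Hence C ⊑ (B ⊔ ∀r.((A ⊔ E) ⊓ A)): entailed.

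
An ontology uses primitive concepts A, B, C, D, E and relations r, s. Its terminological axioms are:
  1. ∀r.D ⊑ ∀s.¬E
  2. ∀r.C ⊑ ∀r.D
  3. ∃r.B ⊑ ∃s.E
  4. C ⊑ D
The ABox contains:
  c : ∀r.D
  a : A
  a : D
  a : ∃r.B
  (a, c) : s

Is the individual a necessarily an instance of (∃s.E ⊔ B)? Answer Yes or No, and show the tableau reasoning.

Yes

1. a : (∃s.E ⊔ B)?  L(a) = {A, D, ∃r.B} ∪ {(∀s.¬E ⊓ ¬B)}
   clash {E, ¬E} at an ∃-successor — a ∈ (∃s.E ⊔ B)
2. Hence a : (∃s.E ⊔ B): entailed.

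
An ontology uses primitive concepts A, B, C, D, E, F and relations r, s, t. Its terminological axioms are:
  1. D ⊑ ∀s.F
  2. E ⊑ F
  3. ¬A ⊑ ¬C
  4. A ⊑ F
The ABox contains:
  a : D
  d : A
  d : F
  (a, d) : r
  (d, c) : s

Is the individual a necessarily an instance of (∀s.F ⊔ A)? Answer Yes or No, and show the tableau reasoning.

1. a : (∀s.F ⊔ A)?  L(a) = {D} ∪ {(∃s.¬F ⊓ ¬A)}
   clash {F, ¬F} at an ∃-successor — a ∈ (∀s.F ⊔ A)
2. Hence a : (∀s.F ⊔ A): entailed.

Yes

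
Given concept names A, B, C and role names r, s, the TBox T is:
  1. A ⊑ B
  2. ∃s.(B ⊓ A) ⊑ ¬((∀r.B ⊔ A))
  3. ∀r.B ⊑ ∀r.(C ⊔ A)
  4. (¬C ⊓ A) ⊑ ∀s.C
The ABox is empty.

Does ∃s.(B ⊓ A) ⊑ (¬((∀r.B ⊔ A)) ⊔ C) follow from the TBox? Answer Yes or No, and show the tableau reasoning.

Yes

1. ∃s.(B ⊓ A) ⊑ (¬((∀r.B ⊔ A)) ⊔ C)  ⇔  (∃s.(B ⊓ A) ⊓ ((∀r.B ⊔ A) ⊓ ¬C)) unsat w.r.t. T
   all branches close; clash {A, ¬A} at x₀
2. Hence ∃s.(B ⊓ A) ⊑ (¬((∀r.B ⊔ A)) ⊔ C): entailed.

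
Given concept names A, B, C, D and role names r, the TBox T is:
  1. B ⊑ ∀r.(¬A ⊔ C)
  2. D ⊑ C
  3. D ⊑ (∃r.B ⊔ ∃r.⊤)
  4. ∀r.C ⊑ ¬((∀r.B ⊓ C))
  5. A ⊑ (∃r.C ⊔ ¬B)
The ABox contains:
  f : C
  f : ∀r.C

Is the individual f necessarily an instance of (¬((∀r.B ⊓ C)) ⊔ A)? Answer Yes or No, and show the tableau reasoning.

1. f : (¬((∀r.B ⊓ C)) ⊔ A)?  L(f) = {C, ∀r.C} ∪ {((∀r.B ⊓ C) ⊓ ¬A)}
   clash {C, ¬C} at f — f ∈ (¬((∀r.B ⊓ C)) ⊔ A)
2. Hence f : (¬((∀r.B ⊓ C)) ⊔ A): entailed.

Yes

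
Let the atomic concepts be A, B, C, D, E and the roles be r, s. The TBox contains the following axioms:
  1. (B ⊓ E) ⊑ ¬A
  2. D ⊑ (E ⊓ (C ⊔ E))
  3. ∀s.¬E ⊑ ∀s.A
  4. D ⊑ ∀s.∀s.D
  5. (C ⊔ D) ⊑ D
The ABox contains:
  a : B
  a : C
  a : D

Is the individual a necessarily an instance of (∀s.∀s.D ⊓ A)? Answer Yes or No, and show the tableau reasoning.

1. a : (∀s.∀s.D ⊓ A)?  L(a) = {B, C, D} ∪ {(∃s.∃s.¬D ⊔ ¬A)}
   apply at a: D⊑(E ⊓ (C ⊔ E)); D⊑∀s.∀s.D
   open: L(a) ⊇ {B, C, D, E, ¬A, …} (+ ∃-successors) — a ∉ (∀s.∀s.D ⊓ A) possible
2. Hence a : (∀s.∀s.D ⊓ A): not entailed.

No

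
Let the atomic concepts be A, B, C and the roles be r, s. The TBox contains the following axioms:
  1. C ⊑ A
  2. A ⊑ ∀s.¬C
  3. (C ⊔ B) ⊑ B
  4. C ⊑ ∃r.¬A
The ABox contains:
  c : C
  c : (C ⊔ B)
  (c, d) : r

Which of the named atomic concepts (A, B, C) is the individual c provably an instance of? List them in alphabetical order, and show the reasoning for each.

1. c : A?  L(c) = {C, (C ⊔ B)} ∪ {¬A}
   clash {A, ¬A} at c — c ∈ A
2. c : B?  L(c) = {C, (C ⊔ B)} ∪ {¬B}
   clash {B, ¬B} at c — c ∈ B
3. c : C?  L(c) = {C, (C ⊔ B)} ∪ {¬C}
   clash {C, ¬C} at c — c ∈ C
4. Entailed for c: {A, B, C}

{A, B, C}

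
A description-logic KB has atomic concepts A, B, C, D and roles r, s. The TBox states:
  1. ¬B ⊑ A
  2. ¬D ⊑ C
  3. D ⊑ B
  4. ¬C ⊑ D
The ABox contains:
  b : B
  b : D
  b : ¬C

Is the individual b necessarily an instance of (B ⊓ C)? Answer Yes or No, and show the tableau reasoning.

No

1. b : (B ⊓ C)?  L(b) = {B, D, ¬C} ∪ {(¬B ⊔ ¬C)}
   open: L(b) ⊇ {B, D, ¬C} — b ∉ (B ⊓ C) possible
2. Hence b : (B ⊓ C): not entailed.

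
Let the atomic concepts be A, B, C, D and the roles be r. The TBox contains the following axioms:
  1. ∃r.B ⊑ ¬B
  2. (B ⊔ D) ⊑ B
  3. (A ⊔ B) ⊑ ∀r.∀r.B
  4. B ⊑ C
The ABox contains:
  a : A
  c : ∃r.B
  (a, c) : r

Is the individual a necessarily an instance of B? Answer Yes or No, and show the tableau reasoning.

1. a : B?  L(a) = {A} ∪ {¬B}
   open: L(a) ⊇ {A, ¬B, ¬D, ∀r.∀r.B} — a ∉ B possible
2. Hence a : B: not entailed.

No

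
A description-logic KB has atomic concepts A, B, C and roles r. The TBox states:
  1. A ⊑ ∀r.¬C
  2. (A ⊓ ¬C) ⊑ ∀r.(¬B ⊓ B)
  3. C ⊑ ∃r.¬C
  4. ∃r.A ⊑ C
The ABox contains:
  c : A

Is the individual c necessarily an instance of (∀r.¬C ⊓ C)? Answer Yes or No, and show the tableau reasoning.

No

1. c : (∀r.¬C ⊓ C)?  L(c) = {A} ∪ {(∃r.C ⊔ ¬C)}
   apply at c: A⊑∀r.¬C
   open: L(c) ⊇ {A, ¬C, ∀r.(¬B ⊓ B), ∀r.¬A, ∀r.¬C} — c ∉ (∀r.¬C ⊓ C) possible
2. Hence c : (∀r.¬C ⊓ C): not entailed.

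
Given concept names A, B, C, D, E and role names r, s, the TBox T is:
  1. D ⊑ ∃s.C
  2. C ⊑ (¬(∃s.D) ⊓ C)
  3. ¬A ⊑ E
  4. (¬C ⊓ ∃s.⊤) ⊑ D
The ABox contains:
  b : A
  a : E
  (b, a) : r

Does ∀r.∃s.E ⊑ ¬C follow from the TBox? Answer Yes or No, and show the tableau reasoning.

1. ∀r.∃s.E ⊑ ¬C  ⇔  (∀r.∃s.E ⊓ C) unsat w.r.t. T
   apply at x₀: C⊑(¬(∃s.D) ⊓ C)
   open: L(x₀) ⊇ {A, C, ¬D, ∀r.∃s.E, ∀s.¬D}
2. Hence ∀r.∃s.E ⊑ ¬C: not entailed.

No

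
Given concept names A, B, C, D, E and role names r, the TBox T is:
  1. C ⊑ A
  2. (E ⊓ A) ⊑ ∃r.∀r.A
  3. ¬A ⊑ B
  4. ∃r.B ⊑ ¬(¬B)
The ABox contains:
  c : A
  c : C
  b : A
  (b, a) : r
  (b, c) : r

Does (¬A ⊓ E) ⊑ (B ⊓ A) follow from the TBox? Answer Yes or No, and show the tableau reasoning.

1. (¬A ⊓ E) ⊑ (B ⊓ A)  ⇔  ((¬A ⊓ E) ⊓ (¬B ⊔ ¬A)) unsat w.r.t. T
   apply at x₀: ¬A⊑B
   open: L(x₀) ⊇ {B, E, ¬A, ¬C}
2. Hence (¬A ⊓ E) ⊑ (B ⊓ A): not entailed.

No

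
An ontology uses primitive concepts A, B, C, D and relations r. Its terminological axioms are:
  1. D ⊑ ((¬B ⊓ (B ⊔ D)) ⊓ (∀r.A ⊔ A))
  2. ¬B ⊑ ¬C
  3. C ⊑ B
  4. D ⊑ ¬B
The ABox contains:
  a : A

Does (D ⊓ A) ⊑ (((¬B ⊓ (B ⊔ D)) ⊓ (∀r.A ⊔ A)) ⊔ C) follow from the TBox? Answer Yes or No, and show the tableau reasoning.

1. (D ⊓ A) ⊑ (((¬B ⊓ (B ⊔ D)) ⊓ (∀r.A ⊔ A)) ⊔ C)  ⇔  ((D ⊓ A) ⊓ (((B ⊔ (¬B ⊓ ¬D)) ⊔ (∃r.¬A ⊓ ¬A)) ⊓ ¬C)) unsat w.r.t. T
   all branches close; clash {A, ¬A} at x₀
2. Hence (D ⊓ A) ⊑ (((¬B ⊓ (B ⊔ D)) ⊓ (∀r.A ⊔ A)) ⊔ C): entailed.

Yes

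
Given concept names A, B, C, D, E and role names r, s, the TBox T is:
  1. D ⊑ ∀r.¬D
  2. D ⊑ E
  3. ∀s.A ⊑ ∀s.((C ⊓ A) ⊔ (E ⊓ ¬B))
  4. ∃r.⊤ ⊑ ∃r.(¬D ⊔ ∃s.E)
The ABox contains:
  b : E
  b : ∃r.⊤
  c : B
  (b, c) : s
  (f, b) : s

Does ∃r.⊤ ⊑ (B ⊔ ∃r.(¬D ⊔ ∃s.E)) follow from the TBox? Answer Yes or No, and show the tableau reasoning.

1. ∃r.⊤ ⊑ (B ⊔ ∃r.(¬D ⊔ ∃s.E))  ⇔  (∃r.⊤ ⊓ (¬B ⊓ ∀r.(D ⊓ ∀s.¬E))) unsat w.r.t. T
   all branches close; clash {D, ¬D} at an ∃-successor
2. Hence ∃r.⊤ ⊑ (B ⊔ ∃r.(¬D ⊔ ∃s.E)): entailed.

Yes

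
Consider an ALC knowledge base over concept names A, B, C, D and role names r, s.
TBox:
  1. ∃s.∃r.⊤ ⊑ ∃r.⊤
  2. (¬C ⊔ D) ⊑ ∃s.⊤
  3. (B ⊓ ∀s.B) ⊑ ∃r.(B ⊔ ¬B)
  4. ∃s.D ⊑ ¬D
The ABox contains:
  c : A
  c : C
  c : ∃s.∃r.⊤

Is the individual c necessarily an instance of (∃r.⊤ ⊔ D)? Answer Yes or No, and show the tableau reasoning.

Yes

1. c : (∃r.⊤ ⊔ D)?  L(c) = {A, C, ∃s.∃r.⊤} ∪ {(∀r.⊥ ⊓ ¬D)}
   clash ⊥ at an ∃-successor — c ∈ (∃r.⊤ ⊔ D)
2. Hence c : (∃r.⊤ ⊔ D): entailed.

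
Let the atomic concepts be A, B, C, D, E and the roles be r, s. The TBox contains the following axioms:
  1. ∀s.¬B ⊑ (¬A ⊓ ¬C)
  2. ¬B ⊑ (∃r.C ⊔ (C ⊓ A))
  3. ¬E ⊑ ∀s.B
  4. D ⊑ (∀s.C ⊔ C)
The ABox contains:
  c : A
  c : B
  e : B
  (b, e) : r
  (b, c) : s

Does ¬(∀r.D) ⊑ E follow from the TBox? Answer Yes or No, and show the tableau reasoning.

No

1. ¬(∀r.D) ⊑ E  ⇔  (∃r.¬D ⊓ ¬E) unsat w.r.t. T
   apply at x₀: ¬E⊑∀s.B
   open: L(x₀) ⊇ {B, ¬D, ¬E, ∀s.B, ∃r.¬D, …} (+ ∃-successors)
2. Hence ¬(∀r.D) ⊑ E: not entailed.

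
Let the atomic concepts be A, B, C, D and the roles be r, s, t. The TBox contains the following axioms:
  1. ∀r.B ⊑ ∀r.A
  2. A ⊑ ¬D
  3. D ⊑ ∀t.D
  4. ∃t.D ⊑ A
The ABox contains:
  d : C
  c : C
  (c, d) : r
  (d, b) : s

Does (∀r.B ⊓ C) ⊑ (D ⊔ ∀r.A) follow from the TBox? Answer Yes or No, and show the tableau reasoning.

Yes

1. (∀r.B ⊓ C) ⊑ (D ⊔ ∀r.A)  ⇔  ((∀r.B ⊓ C) ⊓ (¬D ⊓ ∃r.¬A)) unsat w.r.t. T
   all branches close; clash {A, ¬A} at an ∃-successor
2. Hence (∀r.B ⊓ C) ⊑ (D ⊔ ∀r.A): entailed.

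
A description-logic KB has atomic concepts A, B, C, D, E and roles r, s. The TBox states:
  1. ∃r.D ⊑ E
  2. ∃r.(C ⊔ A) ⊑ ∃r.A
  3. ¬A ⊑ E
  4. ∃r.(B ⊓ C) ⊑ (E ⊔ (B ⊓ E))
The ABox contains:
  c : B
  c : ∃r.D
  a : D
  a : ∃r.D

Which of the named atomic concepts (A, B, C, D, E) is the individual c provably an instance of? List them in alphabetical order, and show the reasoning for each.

{B, E}

1. c : A?  L(c) = {B, ∃r.D} ∪ {¬A}
   apply at c: ∃r.D⊑E; ¬A⊑E
   open: L(c) ⊇ {B, E, ¬A, ∀r.(¬B ⊔ ¬C), ∀r.(¬C ⊓ ¬A), …} (+ ∃-successors) — c ∉ A possible
2. c : B?  L(c) = {B, ∃r.D} ∪ {¬B}
   clash {B, ¬B} at c — c ∈ B
3. c : C?  L(c) = {B, ∃r.D} ∪ {¬C}
   apply at c: ∃r.D⊑E
   open: L(c) ⊇ {A, B, E, ¬C, ∀r.(¬B ⊔ ¬C), …} (+ ∃-successors) — c ∉ C possible
4. c : D?  L(c) = {B, ∃r.D} ∪ {¬D}
   apply at c: ∃r.D⊑E
   open: L(c) ⊇ {A, B, E, ¬D, ∀r.(¬B ⊔ ¬C), …} (+ ∃-successors) — c ∉ D possible
5. c : E?  L(c) = {B, ∃r.D} ∪ {¬E}
   clash {E, ¬E} at c — c ∈ E
6. Entailed for c: {B, E}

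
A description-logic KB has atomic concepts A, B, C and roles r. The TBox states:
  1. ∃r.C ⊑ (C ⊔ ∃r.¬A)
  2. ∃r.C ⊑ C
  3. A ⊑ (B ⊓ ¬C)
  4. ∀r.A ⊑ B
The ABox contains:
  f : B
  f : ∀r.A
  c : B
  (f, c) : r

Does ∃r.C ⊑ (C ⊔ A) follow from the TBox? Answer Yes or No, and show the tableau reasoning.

Yes

1. ∃r.C ⊑ (C ⊔ A)  ⇔  (∃r.C ⊓ (¬C ⊓ ¬A)) unsat w.r.t. T
   all branches close; clash {C, ¬C} at x₀
2. Hence ∃r.C ⊑ (C ⊔ A): entailed.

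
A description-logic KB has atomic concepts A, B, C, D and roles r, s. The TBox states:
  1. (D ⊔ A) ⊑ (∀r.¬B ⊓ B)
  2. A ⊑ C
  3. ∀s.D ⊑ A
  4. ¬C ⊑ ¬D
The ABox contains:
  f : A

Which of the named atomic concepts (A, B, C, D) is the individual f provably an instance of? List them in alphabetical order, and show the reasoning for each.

1. f : A?  L(f) = {A} ∪ {¬A}
   clash {A, ¬A} at f — f ∈ A
2. f : B?  L(f) = {A} ∪ {¬B}
   clash {B, ¬B} at f — f ∈ B
3. f : C?  L(f) = {A} ∪ {¬C}
   clash {C, ¬C} at f — f ∈ C
4. f : D?  L(f) = {A} ∪ {¬D}
   apply at f: A⊑C
   open: L(f) ⊇ {A, B, C, ¬D, ∀r.¬B} — f ∉ D possible
5. Entailed for f: {A, B, C}

{A, B, C}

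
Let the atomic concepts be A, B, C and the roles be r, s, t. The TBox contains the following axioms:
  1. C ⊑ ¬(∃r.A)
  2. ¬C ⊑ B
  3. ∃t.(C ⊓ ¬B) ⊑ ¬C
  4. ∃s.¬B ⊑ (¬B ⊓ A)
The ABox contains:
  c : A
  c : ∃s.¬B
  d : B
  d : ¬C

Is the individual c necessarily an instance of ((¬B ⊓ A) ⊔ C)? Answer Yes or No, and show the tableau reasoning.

Yes

1. c : ((¬B ⊓ A) ⊔ C)?  L(c) = {A, ∃s.¬B} ∪ {((B ⊔ ¬A) ⊓ ¬C)}
   clash {B, ¬B} at c — c ∈ ((¬B ⊓ A) ⊔ C)
2. Hence c : ((¬B ⊓ A) ⊔ C): entailed.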